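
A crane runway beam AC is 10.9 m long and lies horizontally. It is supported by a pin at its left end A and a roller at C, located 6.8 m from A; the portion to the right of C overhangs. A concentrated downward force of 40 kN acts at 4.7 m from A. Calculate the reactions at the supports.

Moments about A: C_y·6.8 − 40·4.7 = 0 → C_y = 188/6.8 = 27.6471 ≈ 27.65 kN.
ΣF_y = 0: A_y + 27.6471 − 40 = 0 → A_y = 12.35 kN.
ΣF_x = 0: no horizontal applied forces, so A_x = 0.

A_x = 0, A_y = 12.35 kN, C_y = 27.65 kN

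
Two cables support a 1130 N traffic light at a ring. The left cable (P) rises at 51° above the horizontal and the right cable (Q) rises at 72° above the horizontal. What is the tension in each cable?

ΣF_x = 0: −T_P·cos51° + T_Q·cos72° = 0 → T_Q = 2.03652·T_P.
ΣF_y = 0: T_P·sin51° + T_Q·sin72° = 1130.
Substitute: T_P·(0.777146 + 2.03652·0.951057) = 1130 → T_P = 416.361 ≈ 416.4 N.
Then T_Q = 2.03652 × 416.361 = 847.9 N.

T_P = 416.4 N, T_Q = 847.9 N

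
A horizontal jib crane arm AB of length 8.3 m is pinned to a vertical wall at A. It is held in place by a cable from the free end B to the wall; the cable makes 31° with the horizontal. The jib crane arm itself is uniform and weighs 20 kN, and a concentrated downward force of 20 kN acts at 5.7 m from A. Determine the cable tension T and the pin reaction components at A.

ΣM about A: T·sin31°·8.3 − 20·4.15 − 20·5.7 = 0 → T = 197/(8.3·0.515038) = 46.0839 ≈ 46.08 kN.
ΣF_x = 0: A_x − T·cos31° = 0 → A_x = 46.0839 × 0.857167 = 39.50 kN.
ΣF_y = 0: A_y + T·sin31° − 20 − 20 = 0 → A_y = 40 − 46.0839 × 0.515038 = 16.27 kN.

T = 46.08 kN, A_x = 39.50 kN, A_y = 16.27 kN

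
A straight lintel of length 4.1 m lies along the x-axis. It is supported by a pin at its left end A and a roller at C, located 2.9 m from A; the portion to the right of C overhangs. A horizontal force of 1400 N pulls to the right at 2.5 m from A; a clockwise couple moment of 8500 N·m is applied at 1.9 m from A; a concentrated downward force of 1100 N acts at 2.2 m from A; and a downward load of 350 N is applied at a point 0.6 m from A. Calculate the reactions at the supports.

Moments about A: C_y·2.9 − 8500 − 1100·2.2 − 350·0.6 = 0 → C_y = 11130/2.9 = 3837.93 ≈ 3838 N.
ΣF_y = 0: A_y + 3837.93 − 1100 − 350 = 0 → A_y = -2388 N.
ΣF_x = 0: A_x + 1400 = 0 → A_x = -1400 N.

A_x = -1400 N, A_y = -2388 N, C_y = 3838 N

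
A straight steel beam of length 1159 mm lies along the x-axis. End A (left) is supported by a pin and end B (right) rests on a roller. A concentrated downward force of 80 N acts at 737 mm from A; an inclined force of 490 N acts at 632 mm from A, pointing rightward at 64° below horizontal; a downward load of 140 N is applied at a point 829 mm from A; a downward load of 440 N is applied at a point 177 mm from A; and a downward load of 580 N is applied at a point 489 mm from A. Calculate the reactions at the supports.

A_x = -214.8 N, A_y = 977.3 N, B_y = 703.1 N

Moments about A: B_y·1159 − 80·737 − 490·sin64°·632 − 140·829 − 440·177 − 580·489 = 0 → B_y = 814859/1159 = 703.071 ≈ 703.1 N.
ΣF_y = 0: A_y + 703.071 − 80 − 490·sin64° − 140 − 440 − 580 = 0 → A_y = 977.3 N.
ΣF_x = 0: A_x + 490·cos64° = 0 → A_x = -214.8 N.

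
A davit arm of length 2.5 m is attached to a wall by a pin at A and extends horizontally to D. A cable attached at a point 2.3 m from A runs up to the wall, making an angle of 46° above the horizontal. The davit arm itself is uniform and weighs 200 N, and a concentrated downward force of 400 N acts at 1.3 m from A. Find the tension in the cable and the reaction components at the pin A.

ΣM about A: T·sin46°·2.3 − 200·1.25 − 400·1.3 = 0 → T = 770/(2.3·0.71934) = 465.402 ≈ 465.4 N.
ΣF_x = 0: A_x − T·cos46° = 0 → A_x = 465.402 × 0.694658 = 323.3 N.
ΣF_y = 0: A_y + T·sin46° − 200 − 400 = 0 → A_y = 600 − 465.402 × 0.71934 = 265.2 N.

T = 465.4 N, A_x = 323.3 N, A_y = 265.2 N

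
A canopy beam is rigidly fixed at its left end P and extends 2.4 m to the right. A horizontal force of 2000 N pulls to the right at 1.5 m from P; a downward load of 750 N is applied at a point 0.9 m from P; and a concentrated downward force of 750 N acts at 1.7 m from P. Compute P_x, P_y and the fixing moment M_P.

ΣF_x = 0: P_x + 2000 = 0 → P_x = -2000 N.
ΣF_y = 0: P_y − 750 − 750 = 0 → P_y = 1500 N.
ΣM about P: M_P − 750·0.9 − 750·1.7 = 0 → M_P = 1950 N·m.

P_x = -2000 N, P_y = 1500 N, M_P = 1950 N·m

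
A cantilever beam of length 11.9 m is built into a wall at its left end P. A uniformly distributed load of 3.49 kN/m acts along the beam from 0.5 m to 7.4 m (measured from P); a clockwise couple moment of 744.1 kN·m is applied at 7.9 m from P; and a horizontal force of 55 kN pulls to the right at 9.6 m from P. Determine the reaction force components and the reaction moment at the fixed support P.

P_x = -55.00 kN, P_y = 24.08 kN, M_P = 839.2 kN·m

Resultant of the distributed load: 3.49 × 6.9 = 24.081 kN at 3.95 m from P.
ΣF_x = 0: P_x + 55 = 0 → P_x = -55.00 kN.
ΣF_y = 0: P_y − 3.49·6.9 = 0 → P_y = 24.08 kN.
ΣM about P: M_P − (3.49·6.9)·3.95 − 744.1 = 0 → M_P = 839.2 kN·m.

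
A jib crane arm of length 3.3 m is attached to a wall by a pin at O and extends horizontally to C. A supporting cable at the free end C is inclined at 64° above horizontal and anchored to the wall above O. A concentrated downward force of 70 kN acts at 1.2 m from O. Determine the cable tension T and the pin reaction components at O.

T = 28.32 kN, O_x = 12.42 kN, O_y = 44.55 kN

ΣM about O: T·sin64°·3.3 − 70·1.2 = 0 → T = 84/(3.3·0.898794) = 28.3208 ≈ 28.32 kN.
ΣF_x = 0: O_x − T·cos64° = 0 → O_x = 28.3208 × 0.438371 = 12.42 kN.
ΣF_y = 0: O_y + T·sin64° − 70 = 0 → O_y = 70 − 28.3208 × 0.898794 = 44.55 kN.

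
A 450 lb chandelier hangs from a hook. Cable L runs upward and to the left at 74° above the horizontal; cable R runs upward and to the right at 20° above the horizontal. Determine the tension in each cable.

ΣF_x = 0: −T_L·cos74° + T_R·cos20° = 0 → T_R = 0.293327·T_L.
ΣF_y = 0: T_L·sin74° + T_R·sin20° = 450.
Substitute: T_L·(0.961262 + 0.293327·0.34202) = 450 → T_L = 423.894 ≈ 423.9 lb.
Then T_R = 0.293327 × 423.894 = 124.3 lb.

T_L = 423.9 lb, T_R = 124.3 lb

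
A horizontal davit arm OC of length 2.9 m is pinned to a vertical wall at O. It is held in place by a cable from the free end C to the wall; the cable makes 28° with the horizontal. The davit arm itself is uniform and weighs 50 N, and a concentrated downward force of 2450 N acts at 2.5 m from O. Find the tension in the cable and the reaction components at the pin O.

T = 4552 N, O_x = 4019 N, O_y = 362.9 N

ΣM about O: T·sin28°·2.9 − 50·1.45 − 2450·2.5 = 0 → T = 6197.5/(2.9·0.469472) = 4552.07 ≈ 4552 N.
ΣF_x = 0: O_x − T·cos28° = 0 → O_x = 4552.07 × 0.882948 = 4019 N.
ΣF_y = 0: O_y + T·sin28° − 50 − 2450 = 0 → O_y = 2500 − 4552.07 × 0.469472 = 362.9 N.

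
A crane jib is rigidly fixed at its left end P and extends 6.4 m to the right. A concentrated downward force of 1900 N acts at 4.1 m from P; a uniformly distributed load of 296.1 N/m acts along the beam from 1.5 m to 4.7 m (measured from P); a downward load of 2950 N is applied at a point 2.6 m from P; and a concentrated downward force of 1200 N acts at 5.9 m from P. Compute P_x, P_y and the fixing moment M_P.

Resultant of the distributed load: 296.1 × 3.2 = 947.52 N at 3.1 m from P.
ΣF_x = 0: P_x = 0.
ΣF_y = 0: P_y − 1900 − 296.1·3.2 − 2950 − 1200 = 0 → P_y = 6998 N.
ΣM about P: M_P − 1900·4.1 − (296.1·3.2)·3.1 − 2950·2.6 − 1200·5.9 = 0 → M_P = 25480 N·m.

P_x = 0, P_y = 6998 N, M_P = 25480 N·m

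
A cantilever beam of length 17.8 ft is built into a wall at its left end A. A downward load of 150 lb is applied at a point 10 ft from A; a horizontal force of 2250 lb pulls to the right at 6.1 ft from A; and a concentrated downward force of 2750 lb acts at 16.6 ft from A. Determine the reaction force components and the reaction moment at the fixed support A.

ΣF_x = 0: A_x + 2250 = 0 → A_x = -2250 lb.
ΣF_y = 0: A_y − 150 − 2750 = 0 → A_y = 2900 lb.
ΣM about A: M_A − 150·10 − 2750·16.6 = 0 → M_A = 47150 lb·ft.

A_x = -2250 lb, A_y = 2900 lb, M_A = 47150 lb·ft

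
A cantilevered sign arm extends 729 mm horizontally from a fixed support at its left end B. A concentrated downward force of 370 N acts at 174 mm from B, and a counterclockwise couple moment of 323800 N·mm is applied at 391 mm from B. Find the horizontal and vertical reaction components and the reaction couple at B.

ΣF_x = 0: B_x = 0.
ΣF_y = 0: B_y − 370 = 0 → B_y = 370.0 N.
ΣM about B: M_B − 370·174 + 323800 = 0 → M_B = -259400 N·mm.

B_x = 0, B_y = 370.0 N, M_B = -259400 N·mm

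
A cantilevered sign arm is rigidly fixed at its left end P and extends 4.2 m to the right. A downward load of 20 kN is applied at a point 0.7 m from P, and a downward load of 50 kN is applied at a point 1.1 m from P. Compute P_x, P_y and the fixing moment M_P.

ΣF_x = 0: P_x = 0.
ΣF_y = 0: P_y − 20 − 50 = 0 → P_y = 70.00 kN.
ΣM about P: M_P − 20·0.7 − 50·1.1 = 0 → M_P = 69.00 kN·m.

P_x = 0, P_y = 70.00 kN, M_P = 69.00 kN·m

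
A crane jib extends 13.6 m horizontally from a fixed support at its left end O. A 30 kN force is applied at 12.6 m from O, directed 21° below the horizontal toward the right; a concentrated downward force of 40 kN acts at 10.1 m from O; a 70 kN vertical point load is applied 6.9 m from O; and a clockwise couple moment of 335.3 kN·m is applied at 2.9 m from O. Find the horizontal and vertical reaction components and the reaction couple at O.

O_x = -28.01 kN, O_y = 120.8 kN, M_O = 1358 kN·m

ΣF_x = 0: O_x + 30·cos21° = 0 → O_x = -28.01 kN.
ΣF_y = 0: O_y − 30·sin21° − 40 − 70 = 0 → O_y = 120.8 kN.
ΣM about O: M_O − 30·sin21°·12.6 − 40·10.1 − 70·6.9 − 335.3 = 0 → M_O = 1358 kN·m.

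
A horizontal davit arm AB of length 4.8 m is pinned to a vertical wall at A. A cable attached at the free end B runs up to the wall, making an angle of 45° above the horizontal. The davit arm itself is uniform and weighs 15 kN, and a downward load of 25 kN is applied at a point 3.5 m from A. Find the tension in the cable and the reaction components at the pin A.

ΣM about A: T·sin45°·4.8 − 15·2.4 − 25·3.5 = 0 → T = 123.5/(4.8·0.707107) = 36.3865 ≈ 36.39 kN.
ΣF_x = 0: A_x − T·cos45° = 0 → A_x = 36.3865 × 0.707107 = 25.73 kN.
ΣF_y = 0: A_y + T·sin45° − 15 − 25 = 0 → A_y = 40 − 36.3865 × 0.707107 = 14.27 kN.

T = 36.39 kN, A_x = 25.73 kN, A_y = 14.27 kN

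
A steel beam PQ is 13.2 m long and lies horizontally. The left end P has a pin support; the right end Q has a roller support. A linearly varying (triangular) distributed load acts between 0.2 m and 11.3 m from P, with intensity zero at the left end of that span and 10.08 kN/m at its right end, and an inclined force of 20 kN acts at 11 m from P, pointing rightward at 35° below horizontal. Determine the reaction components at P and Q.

P_x = -16.38 kN, P_y = 25.65 kN, Q_y = 41.77 kN

Resultant of the triangular load: ½ × 10.08 × 11.1 = 55.944 kN, acting at 7.6 m from P (one-third of the span from the peak).
Moments about P: Q_y·13.2 − (½·10.08·11.1)·7.6 − 20·sin35°·11 = 0 → Q_y = 551.361/13.2 = 41.7698 ≈ 41.77 kN.
ΣF_y = 0: P_y + 41.7698 − ½·10.08·11.1 − 20·sin35° = 0 → P_y = 25.65 kN.
ΣF_x = 0: P_x + 20·cos35° = 0 → P_x = -16.38 kN.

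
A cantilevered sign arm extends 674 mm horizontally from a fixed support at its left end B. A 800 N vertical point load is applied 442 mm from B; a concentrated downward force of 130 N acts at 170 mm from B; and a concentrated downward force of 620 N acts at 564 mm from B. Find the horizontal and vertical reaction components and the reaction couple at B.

B_x = 0, B_y = 1550 N, M_B = 725400 N·mm

ΣF_x = 0: B_x = 0.
ΣF_y = 0: B_y − 800 − 130 − 620 = 0 → B_y = 1550 N.
ΣM about B: M_B − 800·442 − 130·170 − 620·564 = 0 → M_B = 725400 N·mm.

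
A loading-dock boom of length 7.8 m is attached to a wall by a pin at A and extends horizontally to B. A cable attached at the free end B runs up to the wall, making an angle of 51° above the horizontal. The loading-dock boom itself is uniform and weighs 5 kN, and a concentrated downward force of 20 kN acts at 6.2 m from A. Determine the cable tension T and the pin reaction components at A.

ΣM about A: T·sin51°·7.8 − 5·3.9 − 20·6.2 = 0 → T = 143.5/(7.8·0.777146) = 23.6731 ≈ 23.67 kN.
ΣF_x = 0: A_x − T·cos51° = 0 → A_x = 23.6731 × 0.62932 = 14.90 kN.
ΣF_y = 0: A_y + T·sin51° − 5 − 20 = 0 → A_y = 25 − 23.6731 × 0.777146 = 6.603 kN.

T = 23.67 kN, A_x = 14.90 kN, A_y = 6.603 kN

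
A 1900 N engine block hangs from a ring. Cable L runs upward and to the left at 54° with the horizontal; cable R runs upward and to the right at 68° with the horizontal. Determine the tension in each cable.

ΣF_x = 0: −T_L·cos54° + T_R·cos68° = 0 → T_R = 1.56907·T_L.
ΣF_y = 0: T_L·sin54° + T_R·sin68° = 1900.
Substitute: T_L·(0.809017 + 1.56907·0.927184) = 1900 → T_L = 839.284 ≈ 839.3 N.
Then T_R = 1.56907 × 839.284 = 1317 N.

T_L = 839.3 N, T_R = 1317 N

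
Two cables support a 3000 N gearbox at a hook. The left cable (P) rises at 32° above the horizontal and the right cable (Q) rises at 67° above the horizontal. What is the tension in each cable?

ΣF_x = 0: −T_P·cos32° + T_Q·cos67° = 0 → T_Q = 2.17041·T_P.
ΣF_y = 0: T_P·sin32° + T_Q·sin67° = 3000.
Substitute: T_P·(0.529919 + 2.17041·0.920505) = 3000 → T_P = 1186.81 ≈ 1187 N.
Then T_Q = 2.17041 × 1186.81 = 2576 N.

T_P = 1187 N, T_Q = 2576 N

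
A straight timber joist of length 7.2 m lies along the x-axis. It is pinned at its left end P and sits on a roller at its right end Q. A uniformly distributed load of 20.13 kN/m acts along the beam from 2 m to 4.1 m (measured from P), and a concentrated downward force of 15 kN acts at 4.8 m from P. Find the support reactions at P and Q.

Resultant of the distributed load: 20.13 × 2.1 = 42.273 kN at 3.05 m from P.
Taking moments about P: Q_y·7.2 − (20.13·2.1)·3.05 − 15·4.8 = 0 → Q_y = 200.93265/7.2 = 27.9073 ≈ 27.91 kN.
ΣF_y = 0: P_y + 27.9073 − 20.13·2.1 − 15 = 0 → P_y = 29.37 kN.
ΣF_x = 0: no horizontal applied forces, so P_x = 0.

P_x = 0, P_y = 29.37 kN, Q_y = 27.91 kN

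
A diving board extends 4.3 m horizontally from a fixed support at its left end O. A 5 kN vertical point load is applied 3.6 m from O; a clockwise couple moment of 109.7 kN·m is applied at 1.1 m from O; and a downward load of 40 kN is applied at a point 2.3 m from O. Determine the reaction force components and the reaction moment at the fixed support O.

O_x = 0, O_y = 45.00 kN, M_O = 219.7 kN·m

ΣF_x = 0: O_x = 0.
ΣF_y = 0: O_y − 5 − 40 = 0 → O_y = 45.00 kN.
ΣM about O: M_O − 5·3.6 − 109.7 − 40·2.3 = 0 → M_O = 219.7 kN·m.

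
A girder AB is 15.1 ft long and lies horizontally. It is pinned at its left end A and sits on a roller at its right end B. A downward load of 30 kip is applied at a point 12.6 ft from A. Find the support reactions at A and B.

A_x = 0, A_y = 4.967 kip, B_y = 25.03 kip

ΣM about A: B_y·15.1 − 30·12.6 = 0 → B_y = 378/15.1 = 25.0331 ≈ 25.03 kip.
ΣF_y = 0: A_y + 25.0331 − 30 = 0 → A_y = 4.967 kip.
ΣF_x = 0: no horizontal applied forces, so A_x = 0.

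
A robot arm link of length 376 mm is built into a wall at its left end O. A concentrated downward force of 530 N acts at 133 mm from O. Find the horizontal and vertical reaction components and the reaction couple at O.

O_x = 0, O_y = 530.0 N, M_O = 70490 N·mm

ΣF_x = 0: O_x = 0.
ΣF_y = 0: O_y − 530 = 0 → O_y = 530.0 N.
ΣM about O: M_O − 530·133 = 0 → M_O = 70490 N·mm.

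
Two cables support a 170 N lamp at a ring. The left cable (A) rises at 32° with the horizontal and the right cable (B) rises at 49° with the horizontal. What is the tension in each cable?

ΣF_x = 0: −T_A·cos32° + T_B·cos49° = 0 → T_B = 1.29264·T_A.
ΣF_y = 0: T_A·sin32° + T_B·sin49° = 170.
Substitute: T_A·(0.529919 + 1.29264·0.75471) = 170 → T_A = 112.92 ≈ 112.9 N.
Then T_B = 1.29264 × 112.92 = 146.0 N.

T_A = 112.9 N, T_B = 146.0 N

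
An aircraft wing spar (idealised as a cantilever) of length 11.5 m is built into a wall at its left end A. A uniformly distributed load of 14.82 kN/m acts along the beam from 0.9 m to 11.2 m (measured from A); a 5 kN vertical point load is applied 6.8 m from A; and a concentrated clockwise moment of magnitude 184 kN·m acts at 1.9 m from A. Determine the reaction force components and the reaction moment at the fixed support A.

A_x = 0, A_y = 157.6 kN, M_A = 1142 kN·m

Resultant of the distributed load: 14.82 × 10.3 = 152.646 kN at 6.05 m from A.
ΣF_x = 0: A_x = 0.
ΣF_y = 0: A_y − 14.82·10.3 − 5 = 0 → A_y = 157.6 kN.
ΣM about A: M_A − (14.82·10.3)·6.05 − 5·6.8 − 184 = 0 → M_A = 1142 kN·m.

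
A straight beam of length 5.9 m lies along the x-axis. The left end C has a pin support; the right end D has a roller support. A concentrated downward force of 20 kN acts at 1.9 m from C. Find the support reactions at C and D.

C_x = 0, C_y = 13.56 kN, D_y = 6.441 kN

ΣM about C: D_y·5.9 − 20·1.9 = 0 → D_y = 38/5.9 = 6.44068 ≈ 6.441 kN.
ΣF_y = 0: C_y + 6.44068 − 20 = 0 → C_y = 13.56 kN.
ΣF_x = 0: no horizontal applied forces, so C_x = 0.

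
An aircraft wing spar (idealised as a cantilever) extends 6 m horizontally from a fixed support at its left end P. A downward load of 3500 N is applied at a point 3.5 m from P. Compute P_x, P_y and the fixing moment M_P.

P_x = 0, P_y = 3500 N, M_P = 12250 N·m

ΣF_x = 0: P_x = 0.
ΣF_y = 0: P_y − 3500 = 0 → P_y = 3500 N.
ΣM about P: M_P − 3500·3.5 = 0 → M_P = 12250 N·m.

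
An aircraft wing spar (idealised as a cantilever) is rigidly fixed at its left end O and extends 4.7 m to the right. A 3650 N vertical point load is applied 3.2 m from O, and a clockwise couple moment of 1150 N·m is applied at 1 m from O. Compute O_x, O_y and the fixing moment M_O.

O_x = 0, O_y = 3650 N, M_O = 12830 N·m

ΣF_x = 0: O_x = 0.
ΣF_y = 0: O_y − 3650 = 0 → O_y = 3650 N.
ΣM about O: M_O − 3650·3.2 − 1150 = 0 → M_O = 12830 N·m.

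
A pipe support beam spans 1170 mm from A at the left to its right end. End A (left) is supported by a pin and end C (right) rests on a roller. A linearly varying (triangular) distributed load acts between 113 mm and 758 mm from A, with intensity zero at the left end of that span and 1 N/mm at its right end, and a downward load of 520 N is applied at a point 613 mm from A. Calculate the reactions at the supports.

Resultant of the triangular load: ½ × 1 × 645 = 322.5 N, acting at 543 mm from A (one-third of the span from the peak).
Taking moments about A: C_y·1170 − (½·1·645)·543 − 520·613 = 0 → C_y = 493877.5/1170 = 422.118 ≈ 422.1 N.
ΣF_y = 0: A_y + 422.118 − ½·1·645 − 520 = 0 → A_y = 420.4 N.
ΣF_x = 0: no horizontal applied forces, so A_x = 0.

A_x = 0, A_y = 420.4 N, C_y = 422.1 N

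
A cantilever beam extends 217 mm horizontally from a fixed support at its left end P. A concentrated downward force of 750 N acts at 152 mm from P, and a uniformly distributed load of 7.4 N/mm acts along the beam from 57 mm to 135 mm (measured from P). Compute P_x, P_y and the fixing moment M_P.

Resultant of the distributed load: 7.4 × 78 = 577.2 N at 96 mm from P.
ΣF_x = 0: P_x = 0.
ΣF_y = 0: P_y − 750 − 7.4·78 = 0 → P_y = 1327 N.
ΣM about P: M_P − 750·152 − (7.4·78)·96 = 0 → M_P = 169400 N·mm.

P_x = 0, P_y = 1327 N, M_P = 169400 N·mm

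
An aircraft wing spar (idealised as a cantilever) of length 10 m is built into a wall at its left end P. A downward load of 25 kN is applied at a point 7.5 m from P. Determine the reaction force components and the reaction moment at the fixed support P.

ΣF_x = 0: P_x = 0.
ΣF_y = 0: P_y − 25 = 0 → P_y = 25.00 kN.
ΣM about P: M_P − 25·7.5 = 0 → M_P = 187.5 kN·m.

P_x = 0, P_y = 25.00 kN, M_P = 187.5 kN·m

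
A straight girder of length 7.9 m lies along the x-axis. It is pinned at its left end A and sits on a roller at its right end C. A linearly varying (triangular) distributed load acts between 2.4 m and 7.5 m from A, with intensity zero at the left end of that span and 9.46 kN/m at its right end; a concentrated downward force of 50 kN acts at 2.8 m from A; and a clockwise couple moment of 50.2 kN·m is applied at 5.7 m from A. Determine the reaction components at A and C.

Resultant of the triangular load: ½ × 9.46 × 5.1 = 24.123 kN, acting at 5.8 m from A (one-third of the span from the peak).
Moments about A: C_y·7.9 − (½·9.46·5.1)·5.8 − 50·2.8 − 50.2 = 0 → C_y = 330.1134/7.9 = 41.7865 ≈ 41.79 kN.
ΣF_y = 0: A_y + 41.7865 − ½·9.46·5.1 − 50 = 0 → A_y = 32.34 kN.
ΣF_x = 0: no horizontal applied forces, so A_x = 0.

A_x = 0, A_y = 32.34 kN, C_y = 41.79 kN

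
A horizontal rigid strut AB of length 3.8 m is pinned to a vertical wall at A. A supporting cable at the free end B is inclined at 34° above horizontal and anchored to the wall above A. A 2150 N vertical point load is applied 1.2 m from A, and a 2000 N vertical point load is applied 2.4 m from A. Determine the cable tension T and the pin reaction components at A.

T = 3473 N, A_x = 2879 N, A_y = 2208 N

ΣM about A: T·sin34°·3.8 − 2150·1.2 − 2000·2.4 = 0 → T = 7380/(3.8·0.559193) = 3473.05 ≈ 3473 N.
ΣF_x = 0: A_x − T·cos34° = 0 → A_x = 3473.05 × 0.829038 = 2879 N.
ΣF_y = 0: A_y + T·sin34° − 2150 − 2000 = 0 → A_y = 4150 − 3473.05 × 0.559193 = 2208 N.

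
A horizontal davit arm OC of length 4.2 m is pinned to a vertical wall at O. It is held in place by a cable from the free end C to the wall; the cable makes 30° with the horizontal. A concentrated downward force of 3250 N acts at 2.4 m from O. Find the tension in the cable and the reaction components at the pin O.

ΣM about O: T·sin30°·4.2 − 3250·2.4 = 0 → T = 7800/(4.2·0.5) = 3714.29 ≈ 3714 N.
ΣF_x = 0: O_x − T·cos30° = 0 → O_x = 3714.29 × 0.866025 = 3217 N.
ΣF_y = 0: O_y + T·sin30° − 3250 = 0 → O_y = 3250 − 3714.29 × 0.5 = 1393 N.

T = 3714 N, O_x = 3217 N, O_y = 1393 N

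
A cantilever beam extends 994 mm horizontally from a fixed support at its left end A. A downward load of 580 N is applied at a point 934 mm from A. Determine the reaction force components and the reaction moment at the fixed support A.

ΣF_x = 0: A_x = 0.
ΣF_y = 0: A_y − 580 = 0 → A_y = 580.0 N.
ΣM about A: M_A − 580·934 = 0 → M_A = 541700 N·mm.

A_x = 0, A_y = 580.0 N, M_A = 541700 N·mm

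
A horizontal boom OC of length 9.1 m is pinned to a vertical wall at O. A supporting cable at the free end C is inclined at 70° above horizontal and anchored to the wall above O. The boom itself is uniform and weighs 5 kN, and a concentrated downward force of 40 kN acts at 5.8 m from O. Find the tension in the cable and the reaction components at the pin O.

T = 29.79 kN, O_x = 10.19 kN, O_y = 17.01 kN

ΣM about O: T·sin70°·9.1 − 5·4.55 − 40·5.8 = 0 → T = 254.75/(9.1·0.939693) = 29.7911 ≈ 29.79 kN.
ΣF_x = 0: O_x − T·cos70° = 0 → O_x = 29.7911 × 0.34202 = 10.19 kN.
ΣF_y = 0: O_y + T·sin70° − 5 − 40 = 0 → O_y = 45 − 29.7911 × 0.939693 = 17.01 kN.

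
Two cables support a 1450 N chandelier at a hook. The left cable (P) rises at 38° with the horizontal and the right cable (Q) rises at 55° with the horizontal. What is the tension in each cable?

ΣF_x = 0: −T_P·cos38° + T_Q·cos55° = 0 → T_Q = 1.37385·T_P.
ΣF_y = 0: T_P·sin38° + T_Q·sin55° = 1450.
Substitute: T_P·(0.615661 + 1.37385·0.819152) = 1450 → T_P = 832.829 ≈ 832.8 N.
Then T_Q = 1.37385 × 832.829 = 1144 N.

T_P = 832.8 N, T_Q = 1144 N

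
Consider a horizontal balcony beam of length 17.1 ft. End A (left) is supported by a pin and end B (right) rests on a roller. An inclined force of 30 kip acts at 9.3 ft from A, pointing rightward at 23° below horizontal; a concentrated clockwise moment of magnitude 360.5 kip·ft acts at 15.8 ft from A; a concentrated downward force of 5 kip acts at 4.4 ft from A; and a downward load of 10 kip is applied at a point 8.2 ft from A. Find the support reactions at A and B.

Taking moments about A: B_y·17.1 − 30·sin23°·9.3 − 360.5 − 5·4.4 − 10·8.2 = 0 → B_y = 573.514/17.1 = 33.5388 ≈ 33.54 kip.
ΣF_y = 0: A_y + 33.5388 − 30·sin23° − 5 − 10 = 0 → A_y = -6.817 kip.
ΣF_x = 0: A_x + 30·cos23° = 0 → A_x = -27.62 kip.

A_x = -27.62 kip, A_y = -6.817 kip, B_y = 33.54 kip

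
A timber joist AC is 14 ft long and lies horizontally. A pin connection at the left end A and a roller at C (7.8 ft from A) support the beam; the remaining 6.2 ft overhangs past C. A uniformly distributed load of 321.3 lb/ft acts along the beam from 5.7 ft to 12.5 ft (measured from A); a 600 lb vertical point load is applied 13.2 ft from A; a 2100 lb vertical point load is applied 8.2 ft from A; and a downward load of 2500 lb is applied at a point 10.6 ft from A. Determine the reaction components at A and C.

A_x = 0, A_y = -1785 lb, C_y = 9169 lb

Resultant of the distributed load: 321.3 × 6.8 = 2184.84 lb at 9.1 ft from A.
ΣM about A: C_y·7.8 − (321.3·6.8)·9.1 − 600·13.2 − 2100·8.2 − 2500·10.6 = 0 → C_y = 71522.044/7.8 = 9169.49 ≈ 9169 lb.
ΣF_y = 0: A_y + 9169.49 − 321.3·6.8 − 600 − 2100 − 2500 = 0 → A_y = -1785 lb.
ΣF_x = 0: no horizontal applied forces, so A_x = 0.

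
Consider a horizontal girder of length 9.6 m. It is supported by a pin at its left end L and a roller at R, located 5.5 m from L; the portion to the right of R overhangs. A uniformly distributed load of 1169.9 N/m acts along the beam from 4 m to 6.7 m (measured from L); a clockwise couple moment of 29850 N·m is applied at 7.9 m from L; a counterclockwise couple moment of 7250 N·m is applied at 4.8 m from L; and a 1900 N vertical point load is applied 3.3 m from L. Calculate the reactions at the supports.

Resultant of the distributed load: 1169.9 × 2.7 = 3158.73 N at 5.35 m from L.
Moments about L: R_y·5.5 − (1169.9·2.7)·5.35 − 29850 + 7250 − 1900·3.3 = 0 → R_y = 45769.2055/5.5 = 8321.67 ≈ 8322 N.
ΣF_y = 0: L_y + 8321.67 − 1169.9·2.7 − 1900 = 0 → L_y = -3263 N.
ΣF_x = 0: no horizontal applied forces, so L_x = 0.

L_x = 0, L_y = -3263 N, R_y = 8322 N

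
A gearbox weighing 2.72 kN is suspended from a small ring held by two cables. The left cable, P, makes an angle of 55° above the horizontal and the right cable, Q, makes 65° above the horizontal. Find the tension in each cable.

T_P = 1.327 kN, T_Q = 1.801 kN

ΣF_x = 0: −T_P·cos55° + T_Q·cos65° = 0 → T_Q = 1.3572·T_P.
ΣF_y = 0: T_P·sin55° + T_Q·sin65° = 2.72.
Substitute: T_P·(0.819152 + 1.3572·0.906308) = 2.72 → T_P = 1.32735 ≈ 1.327 kN.
Then T_Q = 1.3572 × 1.32735 = 1.801 kN.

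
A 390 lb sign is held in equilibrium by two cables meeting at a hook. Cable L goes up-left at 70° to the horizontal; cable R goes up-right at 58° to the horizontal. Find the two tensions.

T_L = 262.3 lb, T_R = 169.3 lb

ΣF_x = 0: −T_L·cos70° + T_R·cos58° = 0 → T_R = 0.645419·T_L.
ΣF_y = 0: T_L·sin70° + T_R·sin58° = 390.
Substitute: T_L·(0.939693 + 0.645419·0.848048) = 390 → T_L = 262.266 ≈ 262.3 lb.
Then T_R = 0.645419 × 262.266 = 169.3 lb.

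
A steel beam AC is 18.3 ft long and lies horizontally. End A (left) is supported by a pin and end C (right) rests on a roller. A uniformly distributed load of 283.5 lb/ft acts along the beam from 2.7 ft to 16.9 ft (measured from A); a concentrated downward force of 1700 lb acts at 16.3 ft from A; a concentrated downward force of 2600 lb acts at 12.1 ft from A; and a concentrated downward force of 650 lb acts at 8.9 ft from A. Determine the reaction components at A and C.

A_x = 0, A_y = 3270 lb, C_y = 5705 lb

Resultant of the distributed load: 283.5 × 14.2 = 4025.7 lb at 9.8 ft from A.
Moments about A: C_y·18.3 − (283.5·14.2)·9.8 − 1700·16.3 − 2600·12.1 − 650·8.9 = 0 → C_y = 104406.86/18.3 = 5705.29 ≈ 5705 lb.
ΣF_y = 0: A_y + 5705.29 − 283.5·14.2 − 1700 − 2600 − 650 = 0 → A_y = 3270 lb.
ΣF_x = 0: no horizontal applied forces, so A_x = 0.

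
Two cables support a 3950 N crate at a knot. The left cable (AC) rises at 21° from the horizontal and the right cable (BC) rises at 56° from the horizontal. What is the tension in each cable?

ΣF_x = 0: −T_AC·cos21° + T_BC·cos56° = 0 → T_BC = 1.66951·T_AC.
ΣF_y = 0: T_AC·sin21° + T_BC·sin56° = 3950.
Substitute: T_AC·(0.358368 + 1.66951·0.829038) = 3950 → T_AC = 2266.92 ≈ 2267 N.
Then T_BC = 1.66951 × 2266.92 = 3785 N.

T_AC = 2267 N, T_BC = 3785 N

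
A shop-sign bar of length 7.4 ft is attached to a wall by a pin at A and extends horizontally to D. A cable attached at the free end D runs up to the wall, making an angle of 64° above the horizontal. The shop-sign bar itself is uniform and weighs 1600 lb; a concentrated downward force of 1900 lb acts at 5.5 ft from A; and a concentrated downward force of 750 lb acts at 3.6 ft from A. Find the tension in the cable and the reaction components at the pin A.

ΣM about A: T·sin64°·7.4 − 1600·3.7 − 1900·5.5 − 750·3.6 = 0 → T = 19070/(7.4·0.898794) = 2867.21 ≈ 2867 lb.
ΣF_x = 0: A_x − T·cos64° = 0 → A_x = 2867.21 × 0.438371 = 1257 lb.
ΣF_y = 0: A_y + T·sin64° − 1600 − 1900 − 750 = 0 → A_y = 4250 − 2867.21 × 0.898794 = 1673 lb.

T = 2867 lb, A_x = 1257 lb, A_y = 1673 lb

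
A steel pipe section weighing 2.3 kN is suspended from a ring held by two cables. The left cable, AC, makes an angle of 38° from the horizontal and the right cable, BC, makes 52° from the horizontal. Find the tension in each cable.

T_AC = 1.416 kN, T_BC = 1.812 kN

ΣF_x = 0: −T_AC·cos38° + T_BC·cos52° = 0 → T_BC = 1.27994·T_AC.
ΣF_y = 0: T_AC·sin38° + T_BC·sin52° = 2.3.
Substitute: T_AC·(0.615661 + 1.27994·0.788011) = 2.3 → T_AC = 1.41602 ≈ 1.416 kN.
Then T_BC = 1.27994 × 1.41602 = 1.812 kN.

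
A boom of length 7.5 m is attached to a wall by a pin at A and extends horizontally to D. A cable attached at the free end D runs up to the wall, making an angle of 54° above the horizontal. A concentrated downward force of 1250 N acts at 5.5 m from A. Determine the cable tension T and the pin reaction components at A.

ΣM about A: T·sin54°·7.5 − 1250·5.5 = 0 → T = 6875/(7.5·0.809017) = 1133.06 ≈ 1133 N.
ΣF_x = 0: A_x − T·cos54° = 0 → A_x = 1133.06 × 0.587785 = 666.0 N.
ΣF_y = 0: A_y + T·sin54° − 1250 = 0 → A_y = 1250 − 1133.06 × 0.809017 = 333.3 N.

T = 1133 N, A_x = 666.0 N, A_y = 333.3 N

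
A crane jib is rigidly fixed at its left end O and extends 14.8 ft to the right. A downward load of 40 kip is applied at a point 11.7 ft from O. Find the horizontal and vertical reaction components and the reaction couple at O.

ΣF_x = 0: O_x = 0.
ΣF_y = 0: O_y − 40 = 0 → O_y = 40.00 kip.
ΣM about O: M_O − 40·11.7 = 0 → M_O = 468.0 kip·ft.

O_x = 0, O_y = 40.00 kip, M_O = 468.0 kip·ft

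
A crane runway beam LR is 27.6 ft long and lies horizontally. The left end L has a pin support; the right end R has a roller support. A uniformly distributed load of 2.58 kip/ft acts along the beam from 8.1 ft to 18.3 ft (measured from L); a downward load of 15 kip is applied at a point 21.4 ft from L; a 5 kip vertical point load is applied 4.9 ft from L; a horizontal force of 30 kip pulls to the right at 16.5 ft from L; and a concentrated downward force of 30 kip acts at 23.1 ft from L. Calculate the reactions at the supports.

Resultant of the distributed load: 2.58 × 10.2 = 26.316 kip at 13.2 ft from L.
Moments about L: R_y·27.6 − (2.58·10.2)·13.2 − 15·21.4 − 5·4.9 − 30·23.1 = 0 → R_y = 1385.8712/27.6 = 50.2127 ≈ 50.21 kip.
ΣF_y = 0: L_y + 50.2127 − 2.58·10.2 − 15 − 5 − 30 = 0 → L_y = 26.10 kip.
ΣF_x = 0: L_x + 30 = 0 → L_x = -30.00 kip.

L_x = -30.00 kip, L_y = 26.10 kip, R_y = 50.21 kip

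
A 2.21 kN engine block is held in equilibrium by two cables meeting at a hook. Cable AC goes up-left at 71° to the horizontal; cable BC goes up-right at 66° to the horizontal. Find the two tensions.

T_AC = 1.318 kN, T_BC = 1.055 kN

ΣF_x = 0: −T_AC·cos71° + T_BC·cos66° = 0 → T_BC = 0.80044·T_AC.
ΣF_y = 0: T_AC·sin71° + T_BC·sin66° = 2.21.
Substitute: T_AC·(0.945519 + 0.80044·0.913545) = 2.21 → T_AC = 1.31802 ≈ 1.318 kN.
Then T_BC = 0.80044 × 1.31802 = 1.055 kN.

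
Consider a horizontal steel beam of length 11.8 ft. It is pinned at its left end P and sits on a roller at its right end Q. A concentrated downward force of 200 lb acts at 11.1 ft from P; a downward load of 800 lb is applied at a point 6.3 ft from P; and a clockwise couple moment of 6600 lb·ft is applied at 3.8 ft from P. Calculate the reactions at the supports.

ΣM about P: Q_y·11.8 − 200·11.1 − 800·6.3 − 6600 = 0 → Q_y = 13860/11.8 = 1174.58 ≈ 1175 lb.
ΣF_y = 0: P_y + 1174.58 − 200 − 800 = 0 → P_y = -174.6 lb.
ΣF_x = 0: no horizontal applied forces, so P_x = 0.

P_x = 0, P_y = -174.6 lb, Q_y = 1175 lb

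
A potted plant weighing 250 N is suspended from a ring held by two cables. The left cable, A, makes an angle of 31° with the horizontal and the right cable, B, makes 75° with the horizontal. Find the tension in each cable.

T_A = 67.31 N, T_B = 222.9 N

ΣF_x = 0: −T_A·cos31° + T_B·cos75° = 0 → T_B = 3.31184·T_A.
ΣF_y = 0: T_A·sin31° + T_B·sin75° = 250.
Substitute: T_A·(0.515038 + 3.31184·0.965926) = 250 → T_A = 67.3123 ≈ 67.31 N.
Then T_B = 3.31184 × 67.3123 = 222.9 N.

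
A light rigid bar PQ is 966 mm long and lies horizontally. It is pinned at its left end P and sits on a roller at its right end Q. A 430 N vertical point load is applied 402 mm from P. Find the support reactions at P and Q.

Moments about P: Q_y·966 − 430·402 = 0 → Q_y = 172860/966 = 178.944 ≈ 178.9 N.
ΣF_y = 0: P_y + 178.944 − 430 = 0 → P_y = 251.1 N.
ΣF_x = 0: no horizontal applied forces, so P_x = 0.

P_x = 0, P_y = 251.1 N, Q_y = 178.9 N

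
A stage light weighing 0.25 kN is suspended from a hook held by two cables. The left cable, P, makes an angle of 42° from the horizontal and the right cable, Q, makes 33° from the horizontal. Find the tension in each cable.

T_P = 0.2171 kN, T_Q = 0.1923 kN

ΣF_x = 0: −T_P·cos42° + T_Q·cos33° = 0 → T_Q = 0.886099·T_P.
ΣF_y = 0: T_P·sin42° + T_Q·sin33° = 0.25.
Substitute: T_P·(0.669131 + 0.886099·0.544639) = 0.25 → T_P = 0.217064 ≈ 0.2171 kN.
Then T_Q = 0.886099 × 0.217064 = 0.1923 kN.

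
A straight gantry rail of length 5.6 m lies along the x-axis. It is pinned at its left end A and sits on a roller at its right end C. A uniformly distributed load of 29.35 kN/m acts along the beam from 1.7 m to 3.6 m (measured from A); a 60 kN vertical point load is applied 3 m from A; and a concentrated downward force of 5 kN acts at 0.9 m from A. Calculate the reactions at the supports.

Resultant of the distributed load: 29.35 × 1.9 = 55.765 kN at 2.65 m from A.
ΣM about A: C_y·5.6 − (29.35·1.9)·2.65 − 60·3 − 5·0.9 = 0 → C_y = 332.27725/5.6 = 59.3352 ≈ 59.34 kN.
ΣF_y = 0: A_y + 59.3352 − 29.35·1.9 − 60 − 5 = 0 → A_y = 61.43 kN.
ΣF_x = 0: no horizontal applied forces, so A_x = 0.

A_x = 0, A_y = 61.43 kN, C_y = 59.34 kN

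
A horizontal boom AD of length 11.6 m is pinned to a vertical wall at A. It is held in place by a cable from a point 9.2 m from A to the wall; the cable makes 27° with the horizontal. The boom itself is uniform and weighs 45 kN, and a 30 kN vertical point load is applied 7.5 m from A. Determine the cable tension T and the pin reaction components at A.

T = 116.4 kN, A_x = 103.7 kN, A_y = 22.17 kN

ΣM about A: T·sin27°·9.2 − 45·5.8 − 30·7.5 = 0 → T = 486/(9.2·0.45399) = 116.36 ≈ 116.4 kN.
ΣF_x = 0: A_x − T·cos27° = 0 → A_x = 116.36 × 0.891007 = 103.7 kN.
ΣF_y = 0: A_y + T·sin27° − 45 − 30 = 0 → A_y = 75 − 116.36 × 0.45399 = 22.17 kN.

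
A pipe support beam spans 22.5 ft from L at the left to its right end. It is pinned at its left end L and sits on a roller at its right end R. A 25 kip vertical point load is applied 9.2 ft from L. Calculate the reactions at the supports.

ΣM about L: R_y·22.5 − 25·9.2 = 0 → R_y = 230/22.5 = 10.2222 ≈ 10.22 kip.
ΣF_y = 0: L_y + 10.2222 − 25 = 0 → L_y = 14.78 kip.
ΣF_x = 0: no horizontal applied forces, so L_x = 0.

L_x = 0, L_y = 14.78 kip, R_y = 10.22 kip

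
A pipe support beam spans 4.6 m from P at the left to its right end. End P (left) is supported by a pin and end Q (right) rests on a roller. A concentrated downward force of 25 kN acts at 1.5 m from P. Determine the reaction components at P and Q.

P_x = 0, P_y = 16.85 kN, Q_y = 8.152 kN

ΣM about P: Q_y·4.6 − 25·1.5 = 0 → Q_y = 37.5/4.6 = 8.15217 ≈ 8.152 kN.
ΣF_y = 0: P_y + 8.15217 − 25 = 0 → P_y = 16.85 kN.
ΣF_x = 0: no horizontal applied forces, so P_x = 0.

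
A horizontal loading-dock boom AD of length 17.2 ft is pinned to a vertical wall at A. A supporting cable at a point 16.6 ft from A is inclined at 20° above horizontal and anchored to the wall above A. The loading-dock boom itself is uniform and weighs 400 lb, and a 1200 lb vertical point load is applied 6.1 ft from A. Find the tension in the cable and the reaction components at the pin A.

ΣM about A: T·sin20°·16.6 − 400·8.6 − 1200·6.1 = 0 → T = 10760/(16.6·0.34202) = 1895.19 ≈ 1895 lb.
ΣF_x = 0: A_x − T·cos20° = 0 → A_x = 1895.19 × 0.939693 = 1781 lb.
ΣF_y = 0: A_y + T·sin20° − 400 − 1200 = 0 → A_y = 1600 − 1895.19 × 0.34202 = 951.8 lb.

T = 1895 lb, A_x = 1781 lb, A_y = 951.8 lb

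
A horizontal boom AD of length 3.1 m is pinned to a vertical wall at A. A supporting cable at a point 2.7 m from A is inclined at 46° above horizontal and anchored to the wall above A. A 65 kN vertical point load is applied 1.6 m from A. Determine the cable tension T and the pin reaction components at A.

ΣM about A: T·sin46°·2.7 − 65·1.6 = 0 → T = 104/(2.7·0.71934) = 53.547 ≈ 53.55 kN.
ΣF_x = 0: A_x − T·cos46° = 0 → A_x = 53.547 × 0.694658 = 37.20 kN.
ΣF_y = 0: A_y + T·sin46° − 65 = 0 → A_y = 65 − 53.547 × 0.71934 = 26.48 kN.

T = 53.55 kN, A_x = 37.20 kN, A_y = 26.48 kN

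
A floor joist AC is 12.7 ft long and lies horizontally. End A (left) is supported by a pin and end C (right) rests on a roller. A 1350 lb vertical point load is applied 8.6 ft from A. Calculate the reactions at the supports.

Taking moments about A: C_y·12.7 − 1350·8.6 = 0 → C_y = 11610/12.7 = 914.173 ≈ 914.2 lb.
ΣF_y = 0: A_y + 914.173 − 1350 = 0 → A_y = 435.8 lb.
ΣF_x = 0: no horizontal applied forces, so A_x = 0.

A_x = 0, A_y = 435.8 lb, C_y = 914.2 lb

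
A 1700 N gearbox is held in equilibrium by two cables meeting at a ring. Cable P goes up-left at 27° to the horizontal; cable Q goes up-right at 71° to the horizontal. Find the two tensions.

ΣF_x = 0: −T_P·cos27° + T_Q·cos71° = 0 → T_Q = 2.73677·T_P.
ΣF_y = 0: T_P·sin27° + T_Q·sin71° = 1700.
Substitute: T_P·(0.45399 + 2.73677·0.945519) = 1700 → T_P = 558.906 ≈ 558.9 N.
Then T_Q = 2.73677 × 558.906 = 1530 N.

T_P = 558.9 N, T_Q = 1530 N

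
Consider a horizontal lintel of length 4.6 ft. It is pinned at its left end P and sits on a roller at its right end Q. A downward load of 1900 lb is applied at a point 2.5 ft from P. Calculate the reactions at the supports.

P_x = 0, P_y = 867.4 lb, Q_y = 1033 lb

Moments about P: Q_y·4.6 − 1900·2.5 = 0 → Q_y = 4750/4.6 = 1032.61 ≈ 1033 lb.
ΣF_y = 0: P_y + 1032.61 − 1900 = 0 → P_y = 867.4 lb.
ΣF_x = 0: no horizontal applied forces, so P_x = 0.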